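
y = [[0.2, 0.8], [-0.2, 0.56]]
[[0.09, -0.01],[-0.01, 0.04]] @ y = [[0.02, 0.07], [-0.01, 0.01]]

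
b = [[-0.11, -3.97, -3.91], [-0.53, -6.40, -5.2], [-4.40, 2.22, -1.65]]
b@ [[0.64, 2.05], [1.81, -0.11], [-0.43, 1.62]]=[[-5.57, -6.12], [-9.69, -8.81], [1.91, -11.94]]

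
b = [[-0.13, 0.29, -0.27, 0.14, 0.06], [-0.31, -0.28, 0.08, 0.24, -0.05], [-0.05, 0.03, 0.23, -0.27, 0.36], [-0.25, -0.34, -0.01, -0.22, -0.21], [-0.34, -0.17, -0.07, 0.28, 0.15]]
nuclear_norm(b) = 2.19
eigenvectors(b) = [[-0.41-0.26j, (-0.41+0.26j), (0.58+0j), 0.37+0.00j, (0.37+0j)], [(0.28-0.4j), (0.28+0.4j), -0.28+0.00j, (-0.32+0j), (-0.41+0j)], [(-0.07+0.26j), (-0.07-0.26j), (0.4+0j), -0.87+0.00j, -0.80+0.00j], [(0.52+0j), 0.52-0.00j, (0.65+0j), (0.04+0j), 0.02+0.00j], [(-0.02-0.42j), -0.02+0.42j, -0.00+0.00j, 0.00+0.00j, (0.23+0j)]]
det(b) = -0.00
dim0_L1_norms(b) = [1.08, 1.11, 0.66, 1.15, 0.83]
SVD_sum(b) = [[0.03, 0.03, 0.00, -0.02, 0.01], [-0.32, -0.3, -0.01, 0.17, -0.08], [0.1, 0.09, 0.0, -0.05, 0.02], [-0.23, -0.22, -0.01, 0.12, -0.06], [-0.27, -0.26, -0.01, 0.14, -0.07]] + [[-0.03, 0.19, -0.19, 0.28, 0.02], [-0.00, 0.01, -0.01, 0.01, 0.0], [0.02, -0.13, 0.13, -0.19, -0.01], [0.03, -0.15, 0.15, -0.22, -0.02], [-0.02, 0.09, -0.09, 0.13, 0.01]] + [[-0.02, 0.01, 0.02, 0.0, 0.05], [-0.02, 0.01, 0.02, 0.0, 0.05], [-0.13, 0.05, 0.12, 0.01, 0.36], [0.05, -0.02, -0.04, -0.0, -0.13], [-0.07, 0.02, 0.06, 0.0, 0.19]] + [[-0.10, 0.05, -0.11, -0.12, -0.01], [0.05, -0.02, 0.05, 0.06, 0.00], [-0.03, 0.01, -0.03, -0.04, -0.00], [-0.10, 0.05, -0.11, -0.12, -0.01], [0.00, -0.00, 0.00, 0.00, 0.0]] + [[-0.01, 0.01, 0.02, 0.0, -0.01], [-0.02, 0.03, 0.03, 0.0, -0.02], [-0.01, 0.01, 0.01, 0.00, -0.01], [0.0, -0.00, -0.0, -0.0, 0.0], [0.02, -0.03, -0.03, -0.00, 0.02]]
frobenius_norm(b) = 1.10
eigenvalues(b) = [(-0.2+0.56j), (-0.2-0.56j), (-0.3+0j), (0.27+0j), (0.17+0j)]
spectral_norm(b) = 0.73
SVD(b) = [[0.07, 0.65, 0.11, 0.66, -0.34],[-0.65, 0.03, 0.11, -0.32, -0.68],[0.2, -0.45, 0.83, 0.20, -0.17],[-0.47, -0.52, -0.31, 0.64, 0.07],[-0.56, 0.32, 0.44, -0.01, 0.63]] @ diag([0.7307047898999346, 0.594485971871376, 0.4846513361405333, 0.29925082750050425, 0.07822380636927227]) @ [[0.67,0.63,0.03,-0.35,0.17], [-0.08,0.49,-0.5,0.71,0.05], [-0.33,0.12,0.29,0.02,0.89], [-0.51,0.24,-0.55,-0.61,-0.03], [0.41,-0.54,-0.6,-0.03,0.42]]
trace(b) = -0.25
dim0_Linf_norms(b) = [0.34, 0.34, 0.27, 0.28, 0.36]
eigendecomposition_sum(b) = [[-0.04+0.17j, 0.12+0.14j, (-0.05+0.02j), 0.12-0.11j, 0.08+0.04j], [-0.17-0.04j, -0.14+0.12j, -0.02-0.05j, (0.1+0.12j), -0.05+0.08j], [(0.1-0.01j), 0.05-0.09j, (0.02+0.03j), (-0.08-0.05j), 0.01-0.05j], [-0.07-0.17j, (-0.19-0.05j), (0.04-0.05j), (-0.05+0.16j), -0.10+0.01j], [-0.14+0.06j, (-0.04+0.16j), -0.04-0.03j, 0.14+0.03j, (0.01+0.08j)]] + [[(-0.04-0.17j), (0.12-0.14j), -0.05-0.02j, (0.12+0.11j), 0.08-0.04j],[(-0.17+0.04j), -0.14-0.12j, -0.02+0.05j, 0.10-0.12j, (-0.05-0.08j)],[0.10+0.01j, 0.05+0.09j, (0.02-0.03j), (-0.08+0.05j), (0.01+0.05j)],[(-0.07+0.17j), -0.19+0.05j, 0.04+0.05j, -0.05-0.16j, (-0.1-0.01j)],[-0.14-0.06j, -0.04-0.16j, (-0.04+0.03j), 0.14-0.03j, (0.01-0.08j)]] + [[(-0.12-0j), (0.02-0j), (-0.06-0j), (-0.12+0j), 0.02-0.00j], [0.06+0.00j, (-0.01+0j), (0.03+0j), 0.06-0.00j, -0.01+0.00j], [-0.08-0.00j, (0.01-0j), (-0.04-0j), (-0.08+0j), (0.01-0j)], [(-0.13-0j), (0.02-0j), (-0.07-0j), (-0.13+0j), (0.02-0j)], [0j, (-0+0j), 0.00+0.00j, -0j, (-0+0j)]] + [[(0.16-0j), (0.18-0j), (-0.11+0j), 0.00-0.00j, -0.33+0.00j], [-0.13+0.00j, -0.15+0.00j, 0.10-0.00j, (-0+0j), (0.28-0j)], [-0.37+0.00j, -0.41+0.00j, 0.27-0.00j, (-0.01+0j), (0.78-0j)], [(0.02-0j), (0.02-0j), (-0.01+0j), 0.00-0.00j, (-0.04+0j)], [0.00-0.00j, 0.00-0.00j, -0.00+0.00j, 0.00-0.00j, -0.00+0.00j]] + [[-0.10+0.00j,(-0.15+0j),0.01-0.00j,(0.01+0j),0.21-0.00j], [0.11-0.00j,0.17-0.00j,-0.02+0.00j,(-0.01-0j),-0.23+0.00j], [0.21-0.00j,(0.32-0j),(-0.03+0j),-0.03-0.00j,(-0.45+0j)], [(-0+0j),-0.01+0.00j,0.00-0.00j,0.00+0.00j,(0.01-0j)], [(-0.06+0j),(-0.09+0j),(0.01-0j),(0.01+0j),0.13-0.00j]]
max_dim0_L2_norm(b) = 0.55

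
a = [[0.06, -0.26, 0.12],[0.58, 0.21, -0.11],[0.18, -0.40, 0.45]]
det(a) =0.044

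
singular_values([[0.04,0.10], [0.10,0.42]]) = [0.44, 0.02]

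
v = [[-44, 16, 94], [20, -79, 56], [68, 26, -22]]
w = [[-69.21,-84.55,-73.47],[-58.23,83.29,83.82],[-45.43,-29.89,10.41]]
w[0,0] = -69.21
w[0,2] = -73.47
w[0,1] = -84.55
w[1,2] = 83.82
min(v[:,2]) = -22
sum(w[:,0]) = -172.87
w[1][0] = -58.23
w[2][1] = -29.89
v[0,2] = 94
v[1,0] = 20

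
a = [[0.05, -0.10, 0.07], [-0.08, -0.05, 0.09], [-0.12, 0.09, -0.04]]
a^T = [[0.05,-0.08,-0.12],[-0.10,-0.05,0.09],[0.07,0.09,-0.04]]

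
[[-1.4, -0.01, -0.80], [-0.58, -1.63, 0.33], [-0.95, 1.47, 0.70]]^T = [[-1.40, -0.58, -0.95], [-0.01, -1.63, 1.47], [-0.8, 0.33, 0.70]]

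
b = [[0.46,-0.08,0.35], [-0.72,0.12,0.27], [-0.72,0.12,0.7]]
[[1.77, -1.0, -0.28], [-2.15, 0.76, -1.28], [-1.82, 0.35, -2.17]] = b @ [[3.14, -0.94, 1.12], [-0.73, 2.87, 0.79], [0.75, -0.96, -2.09]]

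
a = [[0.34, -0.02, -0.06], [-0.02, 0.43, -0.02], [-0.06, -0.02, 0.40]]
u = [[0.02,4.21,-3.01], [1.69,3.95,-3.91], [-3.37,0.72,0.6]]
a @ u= [[0.18, 1.31, -0.98], [0.79, 1.6, -1.63], [-1.38, -0.04, 0.50]]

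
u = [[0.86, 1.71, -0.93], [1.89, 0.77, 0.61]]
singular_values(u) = [2.63, 1.47]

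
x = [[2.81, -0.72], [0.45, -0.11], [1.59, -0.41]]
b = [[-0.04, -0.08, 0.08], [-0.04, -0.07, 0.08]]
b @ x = [[-0.02,  0.00], [-0.02,  0.0]]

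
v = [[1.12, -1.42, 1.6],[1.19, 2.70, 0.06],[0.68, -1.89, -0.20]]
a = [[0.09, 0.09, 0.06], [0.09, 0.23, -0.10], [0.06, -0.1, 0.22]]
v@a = [[0.07, -0.39, 0.56],[0.35, 0.72, -0.19],[-0.12, -0.35, 0.19]]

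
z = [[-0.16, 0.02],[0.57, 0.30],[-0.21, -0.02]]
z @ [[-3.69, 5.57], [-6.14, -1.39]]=[[0.47, -0.92], [-3.95, 2.76], [0.90, -1.14]]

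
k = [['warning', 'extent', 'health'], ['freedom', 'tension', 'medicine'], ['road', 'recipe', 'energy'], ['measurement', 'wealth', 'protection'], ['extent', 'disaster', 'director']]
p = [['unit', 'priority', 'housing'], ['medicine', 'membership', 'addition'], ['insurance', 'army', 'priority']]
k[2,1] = 'recipe'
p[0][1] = 'priority'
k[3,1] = 'wealth'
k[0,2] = 'health'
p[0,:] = ['unit', 'priority', 'housing']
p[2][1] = 'army'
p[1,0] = 'medicine'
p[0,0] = 'unit'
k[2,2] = 'energy'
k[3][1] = 'wealth'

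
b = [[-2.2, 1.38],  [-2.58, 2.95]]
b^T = [[-2.20, -2.58], [1.38, 2.95]]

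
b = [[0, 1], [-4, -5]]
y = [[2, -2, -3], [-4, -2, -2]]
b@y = [[-4, -2, -2], [12, 18, 22]]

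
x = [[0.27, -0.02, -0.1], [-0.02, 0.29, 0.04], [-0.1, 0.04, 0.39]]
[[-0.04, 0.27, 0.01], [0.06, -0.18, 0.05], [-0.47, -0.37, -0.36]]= x@[[-0.63, 0.71, -0.31], [0.37, -0.48, 0.28], [-1.41, -0.72, -1.02]]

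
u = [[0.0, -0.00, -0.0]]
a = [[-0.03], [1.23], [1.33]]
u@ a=[[0.0]]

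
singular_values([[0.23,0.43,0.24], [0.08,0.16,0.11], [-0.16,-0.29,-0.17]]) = [0.69, 0.02, 0.0]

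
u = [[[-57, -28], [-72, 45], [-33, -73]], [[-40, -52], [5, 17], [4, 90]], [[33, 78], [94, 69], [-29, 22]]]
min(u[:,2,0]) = -33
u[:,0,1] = [-28, -52, 78]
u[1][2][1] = 90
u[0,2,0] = -33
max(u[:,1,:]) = 94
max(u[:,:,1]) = 90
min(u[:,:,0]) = -72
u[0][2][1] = -73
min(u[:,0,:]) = -57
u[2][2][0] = -29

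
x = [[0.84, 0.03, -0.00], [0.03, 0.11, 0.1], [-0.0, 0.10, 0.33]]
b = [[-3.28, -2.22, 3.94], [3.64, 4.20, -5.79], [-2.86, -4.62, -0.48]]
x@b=[[-2.65,  -1.74,  3.14],[0.02,  -0.07,  -0.57],[-0.58,  -1.1,  -0.74]]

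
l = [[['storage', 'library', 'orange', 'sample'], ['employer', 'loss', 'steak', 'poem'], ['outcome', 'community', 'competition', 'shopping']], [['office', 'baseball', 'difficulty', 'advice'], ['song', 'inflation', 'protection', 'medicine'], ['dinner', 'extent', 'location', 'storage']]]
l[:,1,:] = [['employer', 'loss', 'steak', 'poem'], ['song', 'inflation', 'protection', 'medicine']]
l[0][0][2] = 'orange'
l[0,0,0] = 'storage'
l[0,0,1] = 'library'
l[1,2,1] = 'extent'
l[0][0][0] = 'storage'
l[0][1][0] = 'employer'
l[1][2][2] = 'location'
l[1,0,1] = 'baseball'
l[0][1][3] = 'poem'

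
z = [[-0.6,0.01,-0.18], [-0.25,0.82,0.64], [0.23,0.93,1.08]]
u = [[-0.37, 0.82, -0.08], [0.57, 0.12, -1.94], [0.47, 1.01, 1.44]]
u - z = [[0.23, 0.81, 0.10], [0.82, -0.70, -2.58], [0.24, 0.08, 0.36]]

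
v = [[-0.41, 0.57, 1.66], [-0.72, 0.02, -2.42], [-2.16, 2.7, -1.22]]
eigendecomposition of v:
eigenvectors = [[0.80+0.00j, -0.06+0.41j, -0.06-0.41j],[(0.58+0j), (-0.2-0.52j), -0.20+0.52j],[-0.16+0.00j, (-0.72+0j), (-0.72-0j)]]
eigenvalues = [(-0.32+0j), (-0.65+3.19j), (-0.65-3.19j)]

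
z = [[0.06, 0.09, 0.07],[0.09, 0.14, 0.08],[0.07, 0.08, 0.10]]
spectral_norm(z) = 0.27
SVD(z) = [[-0.48, 0.00, 0.87], [-0.69, 0.61, -0.38], [-0.54, -0.79, -0.29]] @ diag([0.2656700039735637, 0.03753869030375663, 0.00320869427732031]) @ [[-0.48, -0.69, -0.54], [0.0, 0.61, -0.79], [-0.87, 0.38, 0.29]]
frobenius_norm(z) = 0.27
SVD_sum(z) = [[0.06, 0.09, 0.07], [0.09, 0.13, 0.10], [0.07, 0.1, 0.08]] + [[0.00, 0.0, -0.0], [0.00, 0.01, -0.02], [-0.0, -0.02, 0.02]] + [[-0.00,0.0,0.0],[0.0,-0.0,-0.00],[0.00,-0.0,-0.00]]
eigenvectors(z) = [[0.48,0.87,-0.0], [0.69,-0.38,-0.61], [0.54,-0.29,0.79]]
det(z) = -0.00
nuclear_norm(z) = 0.31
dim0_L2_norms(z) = [0.13, 0.18, 0.15]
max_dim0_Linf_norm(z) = 0.14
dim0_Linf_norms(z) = [0.09, 0.14, 0.1]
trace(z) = 0.30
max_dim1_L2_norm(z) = 0.18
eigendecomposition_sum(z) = [[0.06,0.09,0.07], [0.09,0.13,0.1], [0.07,0.1,0.08]] + [[-0.0, 0.0, 0.00],[0.0, -0.00, -0.00],[0.0, -0.00, -0.0]] + [[0.0, 0.00, -0.0], [0.00, 0.01, -0.02], [-0.00, -0.02, 0.02]]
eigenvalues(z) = [0.27, -0.0, 0.04]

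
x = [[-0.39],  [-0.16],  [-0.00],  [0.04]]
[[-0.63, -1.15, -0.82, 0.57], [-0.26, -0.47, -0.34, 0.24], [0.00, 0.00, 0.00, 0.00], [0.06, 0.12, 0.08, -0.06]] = x @[[1.61,2.94,2.11,-1.47]]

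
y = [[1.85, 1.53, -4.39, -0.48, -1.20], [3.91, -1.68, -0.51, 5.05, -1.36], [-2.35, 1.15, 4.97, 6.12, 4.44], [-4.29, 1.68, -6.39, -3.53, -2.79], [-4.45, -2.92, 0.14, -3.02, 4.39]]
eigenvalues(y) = [(9.67+0j), (-5.27+0j), (-0.85+5.48j), (-0.85-5.48j), (3.31+0j)]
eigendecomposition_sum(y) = [[2.56+0.00j, (0.72+0j), (-2.18+0j), -0.27+0.00j, (-2.46+0j)], [(2.31+0j), (0.65+0j), (-1.97+0j), -0.24+0.00j, -2.22+0.00j], [-2.72-0.00j, -0.76-0.00j, 2.31-0.00j, 0.28-0.00j, 2.61-0.00j], [1.73+0.00j, 0.48+0.00j, -1.47+0.00j, (-0.18+0j), -1.66+0.00j], [-4.50-0.00j, -1.26-0.00j, (3.83-0j), (0.47-0j), (4.32-0j)]] + [[-0.52+0.00j, 0.55+0.00j, (-0.37+0j), (-0.27+0j), (0.1+0j)], [(3.83-0j), -4.03-0.00j, (2.69-0j), (1.99-0j), (-0.75-0j)], [0.66-0.00j, -0.70-0.00j, 0.47-0.00j, (0.34-0j), (-0.13-0j)], [-2.19+0.00j, (2.31+0j), (-1.54+0j), (-1.14+0j), 0.43+0.00j], [(0.22-0j), -0.23-0.00j, (0.16-0j), (0.11-0j), -0.04-0.00j]] + [[-0.75+0.55j, (0.3+0.41j), -0.67+0.75j, 0.53+0.86j, 0.33+0.40j], [-0.95+1.50j, (0.81+0.53j), -0.68+1.79j, 1.53+1.15j, 0.87+0.49j], [(0.4+2.14j), 1.17-0.21j, 0.89+2.17j, 2.33-0.24j, 1.19-0.29j], [(-1.5-1.2j), -0.66+0.81j, -1.84-0.94j, (-1.42+1.5j), -0.63+0.88j], [-1.25-0.75j, (-0.42+0.68j), (-1.49-0.52j), -0.92+1.28j, -0.38+0.73j]] + [[-0.75-0.55j,0.30-0.41j,(-0.67-0.75j),(0.53-0.86j),0.33-0.40j], [(-0.95-1.5j),(0.81-0.53j),(-0.68-1.79j),1.53-1.15j,0.87-0.49j], [(0.4-2.14j),(1.17+0.21j),0.89-2.17j,2.33+0.24j,(1.19+0.29j)], [-1.50+1.20j,(-0.66-0.81j),(-1.84+0.94j),-1.42-1.50j,(-0.63-0.88j)], [-1.25+0.75j,-0.42-0.68j,(-1.49+0.52j),-0.92-1.28j,(-0.38-0.73j)]] + [[1.31+0.00j, (-0.33+0j), -0.49+0.00j, -0.99+0.00j, (0.49+0j)], [(-0.33-0j), (0.08-0j), (0.12-0j), (0.25-0j), (-0.13-0j)], [(-1.1-0j), 0.28-0.00j, 0.41-0.00j, 0.83-0.00j, (-0.41-0j)], [(-0.83-0j), (0.21-0j), 0.31-0.00j, 0.63-0.00j, -0.31-0.00j], [2.34+0.00j, -0.59+0.00j, (-0.87+0j), (-1.77+0j), (0.88+0j)]]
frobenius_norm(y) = 17.33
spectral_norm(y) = 12.64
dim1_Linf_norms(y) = [4.39, 5.05, 6.12, 6.39, 4.45]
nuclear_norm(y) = 33.45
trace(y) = 6.00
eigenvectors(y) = [[-0.39+0.00j,(-0.12+0j),-0.11-0.22j,-0.11+0.22j,(-0.43+0j)],[(-0.35+0j),(0.85+0j),(-0.34-0.32j),-0.34+0.32j,0.11+0.00j],[0.42+0.00j,(0.15+0j),(-0.57+0j),-0.57-0.00j,0.36+0.00j],[-0.26+0.00j,-0.49+0.00j,0.38-0.33j,(0.38+0.33j),0.27+0.00j],[(0.69+0j),0.05+0.00j,(0.25-0.29j),0.25+0.29j,-0.77+0.00j]]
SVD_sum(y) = [[-0.54,0.29,-2.40,-2.19,-1.27], [0.46,-0.25,2.05,1.87,1.08], [1.26,-0.68,5.62,5.14,2.98], [-1.26,0.68,-5.62,-5.14,-2.98], [-0.10,0.05,-0.43,-0.39,-0.23]] + [[2.13, 0.31, -0.63, 1.08, -1.51], [3.93, 0.58, -1.16, 1.99, -2.78], [-1.98, -0.29, 0.58, -1.00, 1.39], [-1.06, -0.16, 0.31, -0.54, 0.75], [-5.13, -0.76, 1.51, -2.59, 3.62]] + [[-0.56, 0.65, -0.36, 0.64, -0.05],[-0.09, 0.11, -0.06, 0.11, -0.01],[-1.76, 2.03, -1.12, 2.01, -0.15],[-1.60, 1.85, -1.02, 1.84, -0.14],[0.7, -0.81, 0.45, -0.81, 0.06]] + [[-0.02, -0.59, -0.51, 0.32, 0.28],[-0.07, -1.79, -1.53, 0.96, 0.86],[-0.0, -0.04, -0.03, 0.02, 0.02],[-0.01, -0.32, -0.27, 0.17, 0.15],[-0.06, -1.54, -1.31, 0.82, 0.74]] + [[0.84,0.87,-0.5,-0.32,1.34], [-0.32,-0.34,0.19,0.12,-0.52], [0.13,0.13,-0.08,-0.05,0.2], [-0.36,-0.37,0.21,0.14,-0.57], [0.13,0.13,-0.07,-0.05,0.2]]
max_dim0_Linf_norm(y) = 6.39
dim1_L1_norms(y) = [9.45, 12.51, 19.03, 18.68, 14.92]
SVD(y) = [[0.28,  0.3,  0.22,  -0.24,  -0.85], [-0.24,  0.55,  0.04,  -0.73,  0.33], [-0.66,  -0.28,  0.69,  -0.02,  -0.13], [0.66,  -0.15,  0.63,  -0.13,  0.36], [0.05,  -0.72,  -0.28,  -0.63,  -0.13]] @ diag([12.642303436314004, 9.778555441648379, 5.12452964859845, 3.6751747644612216, 2.2296644658053157]) @ [[-0.15, 0.08, -0.68, -0.62, -0.36], [0.73, 0.11, -0.22, 0.37, -0.52], [-0.50, 0.57, -0.32, 0.57, -0.04], [0.02, 0.67, 0.57, -0.36, -0.32], [-0.44, -0.46, 0.26, 0.17, -0.71]]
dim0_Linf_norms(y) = [4.45, 2.92, 6.39, 6.12, 4.44]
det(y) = -5191.26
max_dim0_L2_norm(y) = 9.22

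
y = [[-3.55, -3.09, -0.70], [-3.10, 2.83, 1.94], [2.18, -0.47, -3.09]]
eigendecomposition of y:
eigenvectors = [[-0.37, 0.63, 0.14],[0.91, 0.42, -0.26],[-0.18, -0.66, 0.96]]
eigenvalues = [3.7, -4.87, -2.64]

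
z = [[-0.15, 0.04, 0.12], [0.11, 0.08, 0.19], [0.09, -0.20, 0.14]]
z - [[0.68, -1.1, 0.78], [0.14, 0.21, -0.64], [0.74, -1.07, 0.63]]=[[-0.83, 1.14, -0.66], [-0.03, -0.13, 0.83], [-0.65, 0.87, -0.49]]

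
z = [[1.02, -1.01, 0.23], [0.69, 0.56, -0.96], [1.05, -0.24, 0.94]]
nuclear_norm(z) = 3.94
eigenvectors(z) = [[(-0.26-0.48j),(-0.26+0.48j),(0.58+0j)], [-0.69+0.00j,(-0.69-0j),-0.27+0.00j], [(-0.34+0.33j),(-0.34-0.33j),(0.77+0j)]]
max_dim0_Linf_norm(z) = 1.05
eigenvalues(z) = [(0.36+0.93j), (0.36-0.93j), (1.81+0j)]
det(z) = 1.80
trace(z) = 2.52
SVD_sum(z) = [[0.95, -0.67, 0.67], [-0.19, 0.14, -0.14], [0.94, -0.67, 0.67]] + [[0.18, 0.07, -0.18],[0.86, 0.34, -0.88],[-0.0, -0.00, 0.0]] + [[-0.1, -0.41, -0.26], [0.02, 0.08, 0.05], [0.11, 0.43, 0.27]]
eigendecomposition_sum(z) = [[0.25+0.29j,(-0.22+0.25j),-0.27-0.12j], [(0.47-0.11j),0.15+0.40j,-0.30+0.22j], [0.18-0.27j,0.26+0.12j,(-0.04+0.25j)]] + [[(0.25-0.29j), (-0.22-0.25j), -0.27+0.12j], [(0.47+0.11j), (0.15-0.4j), (-0.3-0.22j)], [0.18+0.27j, (0.26-0.12j), (-0.04-0.25j)]] + [[(0.52-0j), -0.57+0.00j, (0.76-0j)], [-0.25+0.00j, 0.27-0.00j, -0.36+0.00j], [0.70-0.00j, (-0.76+0j), 1.02-0.00j]]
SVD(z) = [[-0.70, -0.2, -0.68], [0.14, -0.98, 0.14], [-0.70, 0.00, 0.72]] @ diag([1.9100900287230913, 1.3019266539624144, 0.7245295507257441]) @ [[-0.71,0.50,-0.5], [-0.67,-0.27,0.69], [0.21,0.82,0.53]]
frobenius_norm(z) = 2.42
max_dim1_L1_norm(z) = 2.26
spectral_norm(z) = 1.91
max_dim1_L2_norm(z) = 1.45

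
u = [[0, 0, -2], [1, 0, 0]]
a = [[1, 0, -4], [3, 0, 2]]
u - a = [[-1, 0, 2], [-2, 0, -2]]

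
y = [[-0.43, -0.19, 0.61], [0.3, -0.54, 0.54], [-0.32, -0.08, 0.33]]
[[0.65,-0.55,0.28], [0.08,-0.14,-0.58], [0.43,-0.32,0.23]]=y @ [[-1.02,-0.0,-0.68], [-0.53,-0.94,0.99], [0.18,-1.2,0.29]]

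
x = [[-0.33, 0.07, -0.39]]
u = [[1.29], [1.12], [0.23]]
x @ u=[[-0.44]]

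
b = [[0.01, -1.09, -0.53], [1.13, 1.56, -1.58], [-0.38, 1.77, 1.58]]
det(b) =-0.030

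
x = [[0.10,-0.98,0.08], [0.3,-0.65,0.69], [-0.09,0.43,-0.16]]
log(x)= [[6.00+19.53j, 10.77+11.18j, 31.77+54.41j],  [(-0.64+1.07j), -0.05+3.88j, (-0.83+3.57j)],  [(-3.22-6.1j), -4.29-4.16j, -14.53-17.12j]]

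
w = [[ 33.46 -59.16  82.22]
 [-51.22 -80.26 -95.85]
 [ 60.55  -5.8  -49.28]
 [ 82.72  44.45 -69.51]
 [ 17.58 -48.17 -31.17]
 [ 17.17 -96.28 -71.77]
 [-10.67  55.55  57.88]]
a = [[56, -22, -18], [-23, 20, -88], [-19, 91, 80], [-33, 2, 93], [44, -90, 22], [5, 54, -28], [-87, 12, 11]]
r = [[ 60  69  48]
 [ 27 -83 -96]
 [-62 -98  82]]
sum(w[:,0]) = 149.59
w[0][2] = 82.22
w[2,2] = -49.28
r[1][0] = 27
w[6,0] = -10.67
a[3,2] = 93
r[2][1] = -98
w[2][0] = 60.55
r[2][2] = 82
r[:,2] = [48, -96, 82]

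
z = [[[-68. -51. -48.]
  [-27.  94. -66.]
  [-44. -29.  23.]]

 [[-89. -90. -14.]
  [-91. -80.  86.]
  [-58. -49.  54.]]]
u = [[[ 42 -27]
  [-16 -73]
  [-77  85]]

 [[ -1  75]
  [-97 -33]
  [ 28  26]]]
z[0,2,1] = -29.0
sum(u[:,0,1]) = 48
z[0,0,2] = -48.0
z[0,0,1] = -51.0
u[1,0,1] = 75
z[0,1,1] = 94.0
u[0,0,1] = -27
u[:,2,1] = [85, 26]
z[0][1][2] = -66.0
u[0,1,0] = -16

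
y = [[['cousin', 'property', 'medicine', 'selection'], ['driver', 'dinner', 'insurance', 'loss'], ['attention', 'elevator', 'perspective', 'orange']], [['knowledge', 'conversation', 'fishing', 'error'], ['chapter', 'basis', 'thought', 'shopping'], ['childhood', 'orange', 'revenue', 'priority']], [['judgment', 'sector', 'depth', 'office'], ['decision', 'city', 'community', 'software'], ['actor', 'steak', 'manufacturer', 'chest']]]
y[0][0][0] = 'cousin'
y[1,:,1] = ['conversation', 'basis', 'orange']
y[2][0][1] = 'sector'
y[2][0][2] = 'depth'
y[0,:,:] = [['cousin', 'property', 'medicine', 'selection'], ['driver', 'dinner', 'insurance', 'loss'], ['attention', 'elevator', 'perspective', 'orange']]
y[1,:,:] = [['knowledge', 'conversation', 'fishing', 'error'], ['chapter', 'basis', 'thought', 'shopping'], ['childhood', 'orange', 'revenue', 'priority']]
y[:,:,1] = [['property', 'dinner', 'elevator'], ['conversation', 'basis', 'orange'], ['sector', 'city', 'steak']]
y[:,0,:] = [['cousin', 'property', 'medicine', 'selection'], ['knowledge', 'conversation', 'fishing', 'error'], ['judgment', 'sector', 'depth', 'office']]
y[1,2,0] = 'childhood'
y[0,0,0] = 'cousin'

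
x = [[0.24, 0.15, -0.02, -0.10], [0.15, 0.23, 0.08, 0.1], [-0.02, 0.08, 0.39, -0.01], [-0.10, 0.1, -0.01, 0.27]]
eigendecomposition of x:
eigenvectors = [[0.60,-0.28,0.75,0.08],[-0.64,-0.56,0.24,0.47],[0.17,-0.77,-0.38,-0.48],[0.46,-0.12,-0.49,0.73]]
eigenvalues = [-0.0, 0.44, 0.36, 0.33]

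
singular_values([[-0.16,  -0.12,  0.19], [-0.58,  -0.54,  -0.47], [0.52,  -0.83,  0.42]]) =[1.07, 0.92, 0.25]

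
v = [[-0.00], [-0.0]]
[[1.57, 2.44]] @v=[[0.0]]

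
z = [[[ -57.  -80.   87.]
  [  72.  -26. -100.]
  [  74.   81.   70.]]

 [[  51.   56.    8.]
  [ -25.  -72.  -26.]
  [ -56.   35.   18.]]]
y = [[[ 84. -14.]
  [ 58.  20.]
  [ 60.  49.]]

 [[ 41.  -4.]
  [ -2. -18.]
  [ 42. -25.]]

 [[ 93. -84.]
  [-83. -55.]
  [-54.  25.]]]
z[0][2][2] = 70.0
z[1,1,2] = -26.0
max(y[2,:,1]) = 25.0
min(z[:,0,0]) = -57.0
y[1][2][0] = 42.0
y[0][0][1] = -14.0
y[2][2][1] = 25.0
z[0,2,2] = 70.0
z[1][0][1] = 56.0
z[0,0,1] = -80.0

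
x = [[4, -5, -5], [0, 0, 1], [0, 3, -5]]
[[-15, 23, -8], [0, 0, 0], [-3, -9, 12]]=x @ [[-5, 2, 3], [-1, -3, 4], [0, 0, 0]]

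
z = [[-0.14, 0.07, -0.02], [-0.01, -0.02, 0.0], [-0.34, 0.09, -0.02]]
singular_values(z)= [0.38, 0.04, 0.01]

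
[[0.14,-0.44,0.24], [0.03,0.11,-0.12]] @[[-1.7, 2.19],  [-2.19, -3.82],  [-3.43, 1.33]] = [[-0.10, 2.31], [0.12, -0.51]]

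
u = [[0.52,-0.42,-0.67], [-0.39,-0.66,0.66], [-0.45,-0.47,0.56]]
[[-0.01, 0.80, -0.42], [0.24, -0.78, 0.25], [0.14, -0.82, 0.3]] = u @ [[0.45, 1.43, -0.64], [-0.16, 0.16, 0.08], [0.47, -0.18, 0.08]]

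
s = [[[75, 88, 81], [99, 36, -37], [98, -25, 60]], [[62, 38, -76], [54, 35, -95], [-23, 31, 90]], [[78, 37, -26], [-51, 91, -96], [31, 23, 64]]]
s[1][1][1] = 35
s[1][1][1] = 35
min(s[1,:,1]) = 31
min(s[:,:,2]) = -96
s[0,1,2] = -37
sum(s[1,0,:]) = 24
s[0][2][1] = -25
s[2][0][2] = -26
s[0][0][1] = 88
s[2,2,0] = 31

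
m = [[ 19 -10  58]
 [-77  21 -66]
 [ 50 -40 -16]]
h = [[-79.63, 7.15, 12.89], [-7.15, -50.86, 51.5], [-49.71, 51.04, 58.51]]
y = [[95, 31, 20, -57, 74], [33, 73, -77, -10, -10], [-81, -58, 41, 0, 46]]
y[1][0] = 33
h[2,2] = 58.51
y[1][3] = -10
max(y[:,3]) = 0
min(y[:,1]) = -58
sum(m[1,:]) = -122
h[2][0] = -49.71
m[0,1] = -10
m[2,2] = -16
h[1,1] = -50.86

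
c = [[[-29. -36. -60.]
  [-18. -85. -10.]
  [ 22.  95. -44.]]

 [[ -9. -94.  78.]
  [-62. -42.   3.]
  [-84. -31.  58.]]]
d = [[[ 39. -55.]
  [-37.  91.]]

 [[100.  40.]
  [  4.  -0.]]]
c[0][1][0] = -18.0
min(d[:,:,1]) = -55.0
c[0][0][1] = -36.0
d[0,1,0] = -37.0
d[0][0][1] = -55.0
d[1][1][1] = -0.0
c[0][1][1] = -85.0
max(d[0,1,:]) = 91.0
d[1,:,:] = [[100.0, 40.0], [4.0, -0.0]]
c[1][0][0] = -9.0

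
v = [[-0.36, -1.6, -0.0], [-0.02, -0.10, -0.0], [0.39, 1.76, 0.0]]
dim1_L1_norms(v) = [1.96, 0.12, 2.15]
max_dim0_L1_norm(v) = 3.46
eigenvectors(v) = [[0.00, -0.9, 0.68], [0.0, 0.20, 0.04], [1.00, 0.38, -0.74]]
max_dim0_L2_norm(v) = 2.38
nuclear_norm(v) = 2.44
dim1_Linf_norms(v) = [1.6, 0.1, 1.76]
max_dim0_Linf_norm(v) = 1.76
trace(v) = -0.46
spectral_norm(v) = 2.44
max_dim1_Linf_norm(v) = 1.76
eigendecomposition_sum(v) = [[0.00, 0.00, 0.0], [0.0, 0.00, 0.0], [0.00, 0.00, 0.00]] + [[-0.0, 0.03, -0.0],  [0.00, -0.01, -0.00],  [0.0, -0.01, -0.0]] + [[-0.36, -1.63, -0.00], [-0.02, -0.09, -0.00], [0.39, 1.77, -0.00]]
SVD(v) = [[-0.67, 0.66, 0.34], [-0.04, -0.5, 0.87], [0.74, 0.57, 0.36]] @ diag([2.4391964647907423, 0.004539399998467523, 0.0]) @ [[0.22, 0.98, 0.00],[-0.98, 0.22, 0.00],[0.0, 0.00, 1.00]]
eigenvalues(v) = [0.0, -0.01, -0.45]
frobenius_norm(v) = 2.44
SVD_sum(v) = [[-0.36, -1.60, 0.0],[-0.02, -0.10, 0.0],[0.39, 1.76, 0.0]] + [[-0.00, 0.0, 0.0], [0.00, -0.0, 0.0], [-0.0, 0.0, 0.0]] + [[0.00, 0.00, 0.00], [0.00, 0.00, 0.00], [0.0, 0.0, 0.0]]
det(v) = 0.00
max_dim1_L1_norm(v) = 2.15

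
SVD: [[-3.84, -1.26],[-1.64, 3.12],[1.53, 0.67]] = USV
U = [[-0.88, 0.26], [-0.30, -0.95], [0.36, -0.15]]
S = [4.45, 3.42]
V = [[1.00, 0.09], [0.09, -1.0]]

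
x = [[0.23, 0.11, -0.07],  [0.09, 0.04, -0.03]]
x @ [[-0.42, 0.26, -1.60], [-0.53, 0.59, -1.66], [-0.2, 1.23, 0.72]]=[[-0.14,0.04,-0.60], [-0.05,0.01,-0.23]]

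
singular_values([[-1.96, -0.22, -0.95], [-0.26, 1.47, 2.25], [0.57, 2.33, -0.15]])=[3.26, 1.94, 1.87]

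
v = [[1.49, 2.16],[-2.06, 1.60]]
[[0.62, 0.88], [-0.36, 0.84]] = v @ [[0.26, -0.06],[0.11, 0.45]]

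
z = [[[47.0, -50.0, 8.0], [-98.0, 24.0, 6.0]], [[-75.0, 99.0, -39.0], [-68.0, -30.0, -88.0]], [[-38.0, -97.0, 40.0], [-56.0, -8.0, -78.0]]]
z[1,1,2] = -88.0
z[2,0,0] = -38.0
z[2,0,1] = -97.0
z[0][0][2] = 8.0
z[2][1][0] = -56.0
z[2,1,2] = -78.0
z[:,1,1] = [24.0, -30.0, -8.0]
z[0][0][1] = -50.0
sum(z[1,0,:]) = -15.0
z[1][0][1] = 99.0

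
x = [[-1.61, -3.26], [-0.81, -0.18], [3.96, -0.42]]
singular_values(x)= [4.52, 3.06]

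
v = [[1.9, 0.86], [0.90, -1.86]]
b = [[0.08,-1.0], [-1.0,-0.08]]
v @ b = [[-0.71,-1.97], [1.93,-0.75]]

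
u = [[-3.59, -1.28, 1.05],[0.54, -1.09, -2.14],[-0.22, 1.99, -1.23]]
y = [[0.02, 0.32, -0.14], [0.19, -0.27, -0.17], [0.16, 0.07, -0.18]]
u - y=[[-3.61, -1.60, 1.19], [0.35, -0.82, -1.97], [-0.38, 1.92, -1.05]]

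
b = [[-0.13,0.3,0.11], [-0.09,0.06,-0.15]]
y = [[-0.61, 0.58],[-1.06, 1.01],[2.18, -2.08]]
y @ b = [[0.03, -0.15, -0.15],[0.05, -0.26, -0.27],[-0.10, 0.53, 0.55]]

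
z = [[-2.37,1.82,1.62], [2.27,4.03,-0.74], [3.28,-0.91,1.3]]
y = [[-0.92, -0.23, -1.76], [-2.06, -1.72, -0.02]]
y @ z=[[-4.11, -1.00, -3.61], [0.91, -10.66, -2.09]]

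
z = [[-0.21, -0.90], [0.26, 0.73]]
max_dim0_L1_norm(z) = 1.63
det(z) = 0.08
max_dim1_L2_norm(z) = 0.92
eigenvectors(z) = [[(-0.88+0j), (-0.88-0j)], [(0.46+0.11j), (0.46-0.11j)]]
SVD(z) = [[-0.77,0.64],[0.64,0.77]] @ diag([1.204204702316008, 0.06701518424964815]) @ [[0.27, 0.96], [0.96, -0.27]]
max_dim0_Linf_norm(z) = 0.9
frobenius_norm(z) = 1.21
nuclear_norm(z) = 1.27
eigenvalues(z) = [(0.26+0.11j), (0.26-0.11j)]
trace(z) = 0.52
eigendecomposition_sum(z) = [[-0.10+0.59j,(-0.45+1.02j)], [(0.13-0.3j),0.36-0.48j]] + [[-0.11-0.59j,(-0.45-1.02j)],[(0.13+0.3j),(0.37+0.48j)]]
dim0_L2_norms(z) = [0.33, 1.16]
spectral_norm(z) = 1.20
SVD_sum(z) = [[-0.25, -0.89], [0.21, 0.74]] + [[0.04,  -0.01], [0.05,  -0.01]]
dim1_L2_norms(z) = [0.92, 0.77]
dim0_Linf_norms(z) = [0.26, 0.9]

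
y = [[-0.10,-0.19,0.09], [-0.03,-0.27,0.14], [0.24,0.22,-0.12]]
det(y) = -0.00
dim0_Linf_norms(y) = [0.24, 0.27, 0.14]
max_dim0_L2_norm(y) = 0.4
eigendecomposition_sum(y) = [[(-0.01+0.01j), -0.01j, (-0+0j)], [0.03+0.01j, (-0.02+0j), (0.01+0.01j)], [0.06+0.03j, -0.03-0.00j, (0.01+0.02j)]] + [[-0.01-0.01j, 0.01j, -0.00-0.00j], [0.03-0.01j, (-0.02-0j), 0.01-0.01j], [(0.06-0.03j), -0.03+0.00j, 0.01-0.02j]] + [[(-0.08-0j), -0.19+0.00j, (0.1+0j)], [(-0.1-0j), (-0.24+0j), (0.12+0j)], [(0.12+0j), (0.28-0j), -0.15-0.00j]]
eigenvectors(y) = [[(0.04-0.2j), (0.04+0.2j), 0.46+0.00j], [(-0.46+0.08j), -0.46-0.08j, (0.56+0j)], [-0.86+0.00j, (-0.86-0j), -0.68+0.00j]]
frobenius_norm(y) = 0.52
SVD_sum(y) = [[-0.11, -0.18, 0.1], [-0.13, -0.23, 0.12], [0.15, 0.26, -0.14]] + [[0.01, -0.0, 0.0],[0.10, -0.05, 0.02],[0.09, -0.04, 0.02]] + [[-0.0, -0.00, -0.01], [0.0, 0.0, 0.00], [-0.00, -0.0, -0.00]]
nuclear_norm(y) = 0.65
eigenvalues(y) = [(-0.01+0.03j), (-0.01-0.03j), (-0.46+0j)]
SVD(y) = [[-0.47,-0.04,0.88], [-0.57,-0.74,-0.34], [0.67,-0.67,0.32]] @ diag([0.4954376352432101, 0.14990466469893365, 0.008375027529276777]) @ [[0.45, 0.79, -0.41], [-0.89, 0.42, -0.19], [-0.02, -0.45, -0.89]]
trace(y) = -0.49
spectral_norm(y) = 0.50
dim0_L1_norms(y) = [0.37, 0.68, 0.35]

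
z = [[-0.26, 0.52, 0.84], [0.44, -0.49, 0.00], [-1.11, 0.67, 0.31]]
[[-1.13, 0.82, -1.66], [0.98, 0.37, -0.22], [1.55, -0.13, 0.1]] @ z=[[2.50, -2.1, -1.46], [0.15, 0.18, 0.75], [-0.57, 0.94, 1.33]]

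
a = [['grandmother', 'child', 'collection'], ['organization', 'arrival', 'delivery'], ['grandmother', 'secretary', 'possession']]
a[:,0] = ['grandmother', 'organization', 'grandmother']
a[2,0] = 'grandmother'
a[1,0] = 'organization'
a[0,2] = 'collection'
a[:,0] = ['grandmother', 'organization', 'grandmother']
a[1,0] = 'organization'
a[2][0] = 'grandmother'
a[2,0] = 'grandmother'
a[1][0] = 'organization'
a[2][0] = 'grandmother'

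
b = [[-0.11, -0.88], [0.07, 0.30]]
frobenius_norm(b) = 0.94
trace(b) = 0.19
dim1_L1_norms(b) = [0.99, 0.37]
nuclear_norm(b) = 0.97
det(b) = 0.03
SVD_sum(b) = [[-0.12, -0.88], [0.04, 0.30]] + [[0.01, -0.00], [0.03, -0.0]]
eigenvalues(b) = [(0.1+0.14j), (0.1-0.14j)]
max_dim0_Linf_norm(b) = 0.88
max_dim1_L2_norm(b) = 0.89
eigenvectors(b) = [[-0.96+0.00j, -0.96-0.00j], [0.22+0.15j, 0.22-0.15j]]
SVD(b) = [[0.95, -0.33], [-0.33, -0.95]] @ diag([0.9383341607469546, 0.03047954683567436]) @ [[-0.14, -0.99], [-0.99, 0.14]]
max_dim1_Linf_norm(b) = 0.88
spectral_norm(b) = 0.94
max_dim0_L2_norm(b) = 0.93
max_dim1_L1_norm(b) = 0.99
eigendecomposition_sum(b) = [[-0.05+0.14j,  -0.44+0.30j], [(0.04-0.02j),  0.15+0.00j]] + [[-0.05-0.14j, -0.44-0.30j],  [0.04+0.02j, 0.15-0.00j]]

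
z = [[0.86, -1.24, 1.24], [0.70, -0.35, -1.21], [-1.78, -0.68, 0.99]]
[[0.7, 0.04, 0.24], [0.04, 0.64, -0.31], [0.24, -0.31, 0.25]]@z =[[0.2, -1.05, 1.06], [1.03, -0.06, -1.03], [-0.46, -0.36, 0.92]]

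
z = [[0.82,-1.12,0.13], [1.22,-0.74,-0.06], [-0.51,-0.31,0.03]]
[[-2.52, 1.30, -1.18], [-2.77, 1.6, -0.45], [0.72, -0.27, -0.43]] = z@[[-1.91,0.86,0.15], [0.70,-0.66,0.98], [-1.29,-1.10,-1.59]]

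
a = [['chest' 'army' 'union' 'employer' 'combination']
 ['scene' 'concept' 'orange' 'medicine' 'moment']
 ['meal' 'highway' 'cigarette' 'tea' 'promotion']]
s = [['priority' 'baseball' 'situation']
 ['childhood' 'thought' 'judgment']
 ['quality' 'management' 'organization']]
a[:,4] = ['combination', 'moment', 'promotion']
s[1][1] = 'thought'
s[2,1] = 'management'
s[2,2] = 'organization'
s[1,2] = 'judgment'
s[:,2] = ['situation', 'judgment', 'organization']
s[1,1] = 'thought'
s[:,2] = ['situation', 'judgment', 'organization']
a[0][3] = 'employer'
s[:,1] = ['baseball', 'thought', 'management']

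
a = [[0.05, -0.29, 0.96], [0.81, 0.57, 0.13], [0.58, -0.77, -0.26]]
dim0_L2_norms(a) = [1.0, 1.0, 1.0]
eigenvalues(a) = [(-1+0j), (0.68+0.74j), (0.68-0.74j)]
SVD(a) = [[0.97, -0.19, 0.15],[-0.06, -0.79, -0.6],[0.23, 0.58, -0.78]] @ diag([1.0044161630889634, 1.000002613523273, 0.9970671713943183]) @ [[0.13, -0.49, 0.86], [-0.32, -0.84, -0.44], [-0.94, 0.22, 0.27]]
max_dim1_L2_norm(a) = 1.0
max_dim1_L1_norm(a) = 1.61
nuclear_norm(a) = 3.00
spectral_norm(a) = 1.00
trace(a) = 0.36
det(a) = -1.00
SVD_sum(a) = [[0.13, -0.48, 0.84], [-0.01, 0.03, -0.05], [0.03, -0.12, 0.20]] + [[0.06,0.16,0.08], [0.25,0.67,0.35], [-0.18,-0.49,-0.25]] + [[-0.14,  0.03,  0.04], [0.57,  -0.13,  -0.16], [0.73,  -0.17,  -0.21]]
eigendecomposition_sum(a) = [[-0.37+0.00j, 0.16-0.00j, (0.46-0j)], [(0.16-0j), (-0.06+0j), (-0.19+0j)], [0.46-0.00j, (-0.19+0j), (-0.56+0j)]] + [[(0.21+0.23j),-0.22+0.31j,0.25+0.08j],[(0.33-0.2j),(0.32+0.34j),0.16-0.28j],[(0.06+0.25j),(-0.29+0.14j),(0.15+0.16j)]] + [[0.21-0.23j, (-0.22-0.31j), 0.25-0.08j], [0.33+0.20j, (0.32-0.34j), (0.16+0.28j)], [(0.06-0.25j), -0.29-0.14j, 0.15-0.16j]]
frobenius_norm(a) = 1.73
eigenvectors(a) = [[(-0.61+0j), -0.11-0.55j, (-0.11+0.55j)], [0.25+0.00j, -0.68+0.00j, -0.68-0.00j], [0.75+0.00j, 0.14-0.45j, 0.14+0.45j]]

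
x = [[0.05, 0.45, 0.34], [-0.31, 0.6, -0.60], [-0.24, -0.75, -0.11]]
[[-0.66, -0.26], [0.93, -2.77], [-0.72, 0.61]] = x@[[3.24, 2.75],  [0.34, -1.88],  [-2.88, 1.31]]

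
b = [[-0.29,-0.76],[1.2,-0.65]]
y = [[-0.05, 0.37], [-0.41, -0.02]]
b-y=[[-0.24,-1.13],[1.61,-0.63]]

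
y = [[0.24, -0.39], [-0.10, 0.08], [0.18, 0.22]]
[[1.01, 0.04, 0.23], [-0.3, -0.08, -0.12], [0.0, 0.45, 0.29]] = y@[[1.82, 1.48, 1.33], [-1.48, 0.82, 0.22]]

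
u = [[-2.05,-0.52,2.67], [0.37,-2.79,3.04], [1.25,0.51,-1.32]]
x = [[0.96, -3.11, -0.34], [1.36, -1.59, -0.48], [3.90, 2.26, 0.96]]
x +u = [[-1.09, -3.63, 2.33], [1.73, -4.38, 2.56], [5.15, 2.77, -0.36]]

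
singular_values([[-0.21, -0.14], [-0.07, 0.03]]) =[0.26, 0.06]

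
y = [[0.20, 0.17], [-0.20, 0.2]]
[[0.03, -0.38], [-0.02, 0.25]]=y @ [[0.12, -1.58],  [0.03, -0.35]]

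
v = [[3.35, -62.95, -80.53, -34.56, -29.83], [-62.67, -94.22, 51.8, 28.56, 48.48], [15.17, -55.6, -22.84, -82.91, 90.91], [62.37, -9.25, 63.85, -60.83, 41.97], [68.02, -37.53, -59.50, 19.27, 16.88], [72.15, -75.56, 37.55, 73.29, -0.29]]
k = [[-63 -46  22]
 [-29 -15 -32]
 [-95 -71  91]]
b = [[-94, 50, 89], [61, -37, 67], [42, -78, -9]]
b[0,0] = -94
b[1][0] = 61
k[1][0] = -29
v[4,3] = 19.27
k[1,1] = -15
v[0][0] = 3.35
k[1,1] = -15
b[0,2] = 89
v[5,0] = 72.15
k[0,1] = -46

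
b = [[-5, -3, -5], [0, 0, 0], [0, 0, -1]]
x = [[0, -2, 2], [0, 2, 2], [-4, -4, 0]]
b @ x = [[20, 24, -16], [0, 0, 0], [4, 4, 0]]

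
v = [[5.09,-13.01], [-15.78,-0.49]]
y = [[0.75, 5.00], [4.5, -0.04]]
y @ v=[[-75.08, -12.21], [23.54, -58.53]]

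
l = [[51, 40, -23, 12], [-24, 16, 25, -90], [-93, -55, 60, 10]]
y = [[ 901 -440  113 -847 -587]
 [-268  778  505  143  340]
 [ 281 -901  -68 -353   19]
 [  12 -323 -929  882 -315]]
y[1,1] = 778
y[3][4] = -315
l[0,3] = 12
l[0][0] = 51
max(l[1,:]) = 25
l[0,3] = 12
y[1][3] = 143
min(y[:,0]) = -268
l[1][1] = 16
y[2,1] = -901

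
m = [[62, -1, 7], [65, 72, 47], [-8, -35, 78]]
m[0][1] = -1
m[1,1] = 72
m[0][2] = 7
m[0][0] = 62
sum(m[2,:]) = 35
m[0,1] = -1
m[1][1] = 72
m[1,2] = 47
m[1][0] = 65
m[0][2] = 7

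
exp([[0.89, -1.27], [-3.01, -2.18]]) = [[5.1, -1.6], [-3.79, 1.24]]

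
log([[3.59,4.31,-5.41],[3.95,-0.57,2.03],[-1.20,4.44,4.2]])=[[(1.85+0.8j),(-0.08-1.53j),-0.46+0.80j], [0.16-0.94j,1.69+1.79j,-0.14-0.93j], [(0.08+0.55j),(0.18-1.05j),(1.82+0.55j)]]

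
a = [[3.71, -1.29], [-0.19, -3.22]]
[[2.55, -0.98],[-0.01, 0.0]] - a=[[-1.16, 0.31], [0.18, 3.22]]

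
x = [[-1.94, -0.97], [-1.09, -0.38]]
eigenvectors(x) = [[-0.88, 0.42], [-0.47, -0.91]]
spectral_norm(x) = 2.45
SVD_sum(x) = [[-1.97,-0.91], [-1.04,-0.48]] + [[0.03, -0.06], [-0.05, 0.10]]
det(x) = -0.32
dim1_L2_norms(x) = [2.17, 1.15]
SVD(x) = [[-0.88, -0.47], [-0.47, 0.88]] @ diag([2.4535646194719596, 0.1304632441549022]) @ [[0.91, 0.42], [-0.42, 0.91]]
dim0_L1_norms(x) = [3.03, 1.35]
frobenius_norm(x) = 2.46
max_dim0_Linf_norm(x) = 1.94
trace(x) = -2.32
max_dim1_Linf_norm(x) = 1.94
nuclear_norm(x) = 2.58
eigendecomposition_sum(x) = [[-1.97, -0.92], [-1.03, -0.48]] + [[0.03, -0.05], [-0.06, 0.10]]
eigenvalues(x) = [-2.45, 0.13]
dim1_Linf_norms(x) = [1.94, 1.09]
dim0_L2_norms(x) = [2.23, 1.04]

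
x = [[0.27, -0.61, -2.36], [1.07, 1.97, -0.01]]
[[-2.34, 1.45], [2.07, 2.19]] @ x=[[0.92, 4.28, 5.51], [2.90, 3.05, -4.91]]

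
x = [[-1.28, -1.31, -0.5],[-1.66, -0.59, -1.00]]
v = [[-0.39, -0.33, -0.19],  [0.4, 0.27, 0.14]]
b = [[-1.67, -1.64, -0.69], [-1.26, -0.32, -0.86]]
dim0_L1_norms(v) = [0.79, 0.6, 0.33]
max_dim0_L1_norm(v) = 0.79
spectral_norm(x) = 2.69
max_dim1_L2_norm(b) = 2.44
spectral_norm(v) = 0.74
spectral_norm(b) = 2.80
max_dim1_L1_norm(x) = 3.25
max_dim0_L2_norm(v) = 0.56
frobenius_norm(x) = 2.78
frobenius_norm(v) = 0.74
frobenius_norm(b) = 2.90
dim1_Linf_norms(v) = [0.39, 0.4]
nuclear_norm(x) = 3.36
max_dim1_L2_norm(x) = 2.03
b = x + v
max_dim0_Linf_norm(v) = 0.4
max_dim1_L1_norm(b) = 4.0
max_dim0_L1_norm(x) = 2.94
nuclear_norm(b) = 3.53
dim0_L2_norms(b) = [2.09, 1.67, 1.1]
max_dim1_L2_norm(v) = 0.55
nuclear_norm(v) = 0.79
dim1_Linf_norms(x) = [1.31, 1.66]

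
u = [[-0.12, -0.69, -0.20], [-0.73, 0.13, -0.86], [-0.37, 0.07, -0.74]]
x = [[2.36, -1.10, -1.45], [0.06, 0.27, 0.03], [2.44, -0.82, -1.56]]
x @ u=[[1.06, -1.87, 1.55], [-0.22, -0.00, -0.27], [0.88, -1.9, 1.37]]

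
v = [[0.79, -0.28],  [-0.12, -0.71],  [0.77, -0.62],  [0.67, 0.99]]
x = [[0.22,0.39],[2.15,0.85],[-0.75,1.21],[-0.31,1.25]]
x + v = [[1.01, 0.11], [2.03, 0.14], [0.02, 0.59], [0.36, 2.24]]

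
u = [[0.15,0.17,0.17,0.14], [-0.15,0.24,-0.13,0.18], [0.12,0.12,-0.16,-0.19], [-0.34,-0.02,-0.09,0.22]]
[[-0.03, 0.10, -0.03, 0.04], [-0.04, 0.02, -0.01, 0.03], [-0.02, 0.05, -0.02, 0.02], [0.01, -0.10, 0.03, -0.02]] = u @ [[-0.14, 0.36, 0.06, 0.1],[-0.07, 0.2, -0.20, 0.13],[0.12, -0.01, -0.18, -0.01],[-0.14, 0.11, 0.15, 0.05]]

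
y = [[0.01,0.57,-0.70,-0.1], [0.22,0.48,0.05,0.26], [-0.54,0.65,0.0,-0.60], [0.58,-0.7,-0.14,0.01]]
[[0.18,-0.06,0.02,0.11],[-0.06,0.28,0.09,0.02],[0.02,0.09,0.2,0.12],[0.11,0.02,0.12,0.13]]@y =[[0.04, 0.01, -0.14, -0.04], [0.02, 0.14, 0.05, 0.03], [-0.02, 0.10, -0.03, -0.10], [0.02, 0.06, -0.09, -0.08]]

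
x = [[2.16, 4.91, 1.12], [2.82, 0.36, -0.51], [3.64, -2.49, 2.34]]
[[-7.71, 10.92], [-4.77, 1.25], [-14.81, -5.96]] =x @ [[-2.21,0.10], [0.05,2.25], [-2.84,-0.31]]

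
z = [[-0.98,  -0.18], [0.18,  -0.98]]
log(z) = [[-0.0, -2.96], [2.96, -0.00]]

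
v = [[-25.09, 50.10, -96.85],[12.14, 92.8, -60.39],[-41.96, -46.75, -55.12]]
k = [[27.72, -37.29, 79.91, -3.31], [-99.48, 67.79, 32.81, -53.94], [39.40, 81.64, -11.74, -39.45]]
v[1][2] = -60.39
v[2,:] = [-41.96, -46.75, -55.12]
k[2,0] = 39.4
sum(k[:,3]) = -96.7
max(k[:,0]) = 39.4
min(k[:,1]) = -37.29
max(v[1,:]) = 92.8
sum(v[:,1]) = 96.15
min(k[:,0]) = -99.48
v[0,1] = 50.1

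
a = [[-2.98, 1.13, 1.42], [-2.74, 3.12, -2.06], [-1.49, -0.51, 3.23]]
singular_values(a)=[5.18, 4.44, 0.21]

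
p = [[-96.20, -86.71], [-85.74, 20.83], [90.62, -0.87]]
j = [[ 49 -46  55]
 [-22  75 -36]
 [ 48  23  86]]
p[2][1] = -0.87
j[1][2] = -36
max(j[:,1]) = 75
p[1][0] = -85.74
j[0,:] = [49, -46, 55]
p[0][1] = -86.71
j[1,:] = [-22, 75, -36]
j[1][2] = -36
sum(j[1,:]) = 17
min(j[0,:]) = -46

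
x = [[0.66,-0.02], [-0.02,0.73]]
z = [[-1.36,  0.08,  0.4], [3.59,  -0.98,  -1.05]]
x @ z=[[-0.97, 0.07, 0.29],[2.65, -0.72, -0.77]]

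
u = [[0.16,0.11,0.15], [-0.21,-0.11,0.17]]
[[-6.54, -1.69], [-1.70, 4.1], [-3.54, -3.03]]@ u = [[-0.69, -0.53, -1.27],[-1.13, -0.64, 0.44],[0.07, -0.06, -1.05]]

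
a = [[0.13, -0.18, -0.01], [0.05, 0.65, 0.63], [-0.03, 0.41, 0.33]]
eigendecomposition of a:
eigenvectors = [[0.93,-0.66,-0.18], [0.24,-0.5,0.84], [-0.29,0.56,0.51]]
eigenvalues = [0.09, 0.0, 1.02]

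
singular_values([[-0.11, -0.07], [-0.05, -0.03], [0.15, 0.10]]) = [0.23, 0.0]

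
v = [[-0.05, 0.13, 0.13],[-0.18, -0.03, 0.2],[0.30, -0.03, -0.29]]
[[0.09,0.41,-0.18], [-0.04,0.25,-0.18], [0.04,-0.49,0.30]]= v@[[0.58, -0.04, 0.09], [0.51, 1.64, -0.48], [0.4, 1.47, -0.89]]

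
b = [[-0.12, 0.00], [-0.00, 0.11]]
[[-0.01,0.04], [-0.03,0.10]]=b @ [[0.11, -0.31], [-0.31, 0.87]]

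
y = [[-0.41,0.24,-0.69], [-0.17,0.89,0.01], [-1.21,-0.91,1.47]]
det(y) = -1.333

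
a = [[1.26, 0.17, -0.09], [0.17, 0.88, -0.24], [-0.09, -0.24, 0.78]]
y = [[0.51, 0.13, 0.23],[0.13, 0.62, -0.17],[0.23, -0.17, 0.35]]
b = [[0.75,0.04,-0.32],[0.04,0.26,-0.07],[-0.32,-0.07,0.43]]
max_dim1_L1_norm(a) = 1.52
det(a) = 0.77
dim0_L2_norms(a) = [1.27, 0.93, 0.82]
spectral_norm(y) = 0.71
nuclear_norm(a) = 2.92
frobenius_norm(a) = 1.78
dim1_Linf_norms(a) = [1.26, 0.88, 0.78]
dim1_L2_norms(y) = [0.57, 0.66, 0.45]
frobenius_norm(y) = 0.98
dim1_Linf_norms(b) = [0.75, 0.26, 0.43]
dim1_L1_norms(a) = [1.52, 1.29, 1.11]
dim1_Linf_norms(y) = [0.51, 0.62, 0.35]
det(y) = 0.05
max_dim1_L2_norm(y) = 0.66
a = b + y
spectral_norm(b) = 0.96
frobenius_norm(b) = 1.02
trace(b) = 1.44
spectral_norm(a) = 1.38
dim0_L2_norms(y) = [0.57, 0.66, 0.45]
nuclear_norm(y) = 1.48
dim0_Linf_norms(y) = [0.51, 0.62, 0.35]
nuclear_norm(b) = 1.44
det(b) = 0.05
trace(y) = 1.48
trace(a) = 2.92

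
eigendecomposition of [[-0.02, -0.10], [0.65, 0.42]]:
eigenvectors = [[0.32-0.18j, 0.32+0.18j], [-0.93+0.00j, (-0.93-0j)]]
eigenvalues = [(0.2+0.13j), (0.2-0.13j)]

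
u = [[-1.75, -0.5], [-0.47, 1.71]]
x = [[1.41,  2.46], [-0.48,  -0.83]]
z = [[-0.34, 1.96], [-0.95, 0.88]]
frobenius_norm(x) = 2.99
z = u + x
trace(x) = 0.58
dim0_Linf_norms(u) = [1.75, 1.71]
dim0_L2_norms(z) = [1.01, 2.15]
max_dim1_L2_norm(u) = 1.82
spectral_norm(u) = 1.82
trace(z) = 0.54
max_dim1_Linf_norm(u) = 1.75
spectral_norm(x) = 2.99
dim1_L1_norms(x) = [3.87, 1.31]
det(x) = 0.01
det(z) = 1.56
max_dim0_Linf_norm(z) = 1.96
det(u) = -3.23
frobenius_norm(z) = 2.37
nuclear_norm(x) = 3.00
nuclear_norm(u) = 3.59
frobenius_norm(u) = 2.54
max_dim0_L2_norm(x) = 2.6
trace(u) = -0.04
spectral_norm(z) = 2.27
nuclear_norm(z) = 2.96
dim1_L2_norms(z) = [1.99, 1.29]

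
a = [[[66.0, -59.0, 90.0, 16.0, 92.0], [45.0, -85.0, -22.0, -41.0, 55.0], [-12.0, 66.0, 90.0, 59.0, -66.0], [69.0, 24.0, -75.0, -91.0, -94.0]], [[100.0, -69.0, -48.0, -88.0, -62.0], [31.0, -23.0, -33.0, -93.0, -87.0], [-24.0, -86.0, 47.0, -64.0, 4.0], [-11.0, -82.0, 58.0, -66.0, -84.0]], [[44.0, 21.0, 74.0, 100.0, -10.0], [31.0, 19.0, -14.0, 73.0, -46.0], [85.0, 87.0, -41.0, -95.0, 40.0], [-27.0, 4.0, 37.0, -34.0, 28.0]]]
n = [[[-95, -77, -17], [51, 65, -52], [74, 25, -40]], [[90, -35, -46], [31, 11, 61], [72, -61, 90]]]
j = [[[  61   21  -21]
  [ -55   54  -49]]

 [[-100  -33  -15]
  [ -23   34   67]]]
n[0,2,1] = 25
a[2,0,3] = 100.0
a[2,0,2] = 74.0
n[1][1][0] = 31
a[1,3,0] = -11.0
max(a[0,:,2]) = 90.0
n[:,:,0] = [[-95, 51, 74], [90, 31, 72]]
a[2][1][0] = 31.0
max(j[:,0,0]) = 61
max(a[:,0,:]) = 100.0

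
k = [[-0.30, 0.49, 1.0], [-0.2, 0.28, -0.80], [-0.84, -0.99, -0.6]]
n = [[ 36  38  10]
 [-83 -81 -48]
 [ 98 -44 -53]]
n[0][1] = 38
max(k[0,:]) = 0.998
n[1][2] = -48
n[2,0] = 98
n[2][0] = 98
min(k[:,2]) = -0.802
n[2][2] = -53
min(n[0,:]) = 10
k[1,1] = 0.285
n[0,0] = 36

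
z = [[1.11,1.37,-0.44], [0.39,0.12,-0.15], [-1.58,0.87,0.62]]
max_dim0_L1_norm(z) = 3.08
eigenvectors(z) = [[0.69, 0.40, 0.35], [0.20, -0.07, 0.02], [-0.69, 0.91, 0.93]]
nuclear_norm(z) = 3.75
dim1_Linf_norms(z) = [1.37, 0.39, 1.58]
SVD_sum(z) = [[1.24, 0.15, -0.49], [0.4, 0.05, -0.16], [-1.47, -0.18, 0.58]] + [[-0.13, 1.22, 0.05], [-0.01, 0.07, 0.00], [-0.11, 1.05, 0.04]] + [[-0.0, -0.00, -0.00], [0.0, 0.0, 0.00], [0.0, 0.00, 0.00]]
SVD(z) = [[-0.63, 0.76, -0.16], [-0.20, 0.04, 0.98], [0.75, 0.65, 0.12]] @ diag([2.122422355317252, 1.620065264919769, 0.0034471800081418437]) @ [[-0.92, -0.11, 0.36], [-0.1, 0.99, 0.04], [0.37, 0.0, 0.93]]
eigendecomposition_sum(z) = [[1.25, 0.7, -0.49], [0.37, 0.21, -0.15], [-1.25, -0.70, 0.49]] + [[-0.12, 0.53, 0.03], [0.02, -0.10, -0.01], [-0.28, 1.20, 0.08]] + [[-0.02, 0.14, 0.02], [-0.0, 0.01, 0.00], [-0.06, 0.37, 0.05]]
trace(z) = 1.85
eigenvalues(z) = [1.95, -0.14, 0.04]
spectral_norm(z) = 2.12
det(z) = -0.01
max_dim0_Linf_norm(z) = 1.58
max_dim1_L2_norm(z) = 1.91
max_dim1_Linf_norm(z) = 1.58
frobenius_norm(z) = 2.67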